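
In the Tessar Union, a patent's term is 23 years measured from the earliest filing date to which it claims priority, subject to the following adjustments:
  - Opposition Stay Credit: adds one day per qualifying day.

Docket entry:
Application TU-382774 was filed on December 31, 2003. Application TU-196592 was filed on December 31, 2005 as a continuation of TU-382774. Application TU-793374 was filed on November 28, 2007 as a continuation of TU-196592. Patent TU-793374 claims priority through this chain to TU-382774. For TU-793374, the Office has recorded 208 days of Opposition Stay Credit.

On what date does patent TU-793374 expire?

2027-07-27

Earliest priority filing: 31 December 2003.
Base term: 31 December 2003 + 23 years → 31 December 2026.
Opposition Stay Credit: +208 days → 27 July 2027.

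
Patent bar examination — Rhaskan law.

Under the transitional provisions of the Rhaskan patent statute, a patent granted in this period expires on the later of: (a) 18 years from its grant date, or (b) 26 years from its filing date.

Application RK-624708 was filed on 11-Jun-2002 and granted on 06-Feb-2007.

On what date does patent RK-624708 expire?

2028-06-11

(a) grant + 18 years → 6 February 2025.
(b) filing + 26 years → 11 June 2028.
Later of the two: 11 June 2028.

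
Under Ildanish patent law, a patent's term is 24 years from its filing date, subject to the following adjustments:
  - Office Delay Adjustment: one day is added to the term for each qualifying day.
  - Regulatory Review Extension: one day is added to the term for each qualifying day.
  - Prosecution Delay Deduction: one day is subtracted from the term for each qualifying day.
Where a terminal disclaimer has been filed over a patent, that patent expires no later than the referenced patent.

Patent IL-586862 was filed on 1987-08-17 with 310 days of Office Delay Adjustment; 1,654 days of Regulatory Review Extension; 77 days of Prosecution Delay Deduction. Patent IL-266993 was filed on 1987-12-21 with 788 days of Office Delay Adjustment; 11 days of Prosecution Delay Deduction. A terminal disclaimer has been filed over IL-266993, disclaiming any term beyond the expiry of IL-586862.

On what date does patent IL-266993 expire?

February 5, 2014

Natural term of IL-266993:
  Base: filing + 24 years → 21 December 2011.
  Office Delay Adjustment: +788 days → 16 February 2014.
  Prosecution Delay Deduction: −11 days → 5 February 2014.
Expiry of referenced patent IL-586862:
  Base: filing + 24 years → 17 August 2011.
  Office Delay Adjustment: +310 days → 22 June 2012.
  Regulatory Review Extension: +1654 days → 1 January 2017.
  Prosecution Delay Deduction: −77 days → 16 October 2016.
Terminal disclaimer: IL-266993 expires on the earlier of 5 February 2014 and 16 October 2016.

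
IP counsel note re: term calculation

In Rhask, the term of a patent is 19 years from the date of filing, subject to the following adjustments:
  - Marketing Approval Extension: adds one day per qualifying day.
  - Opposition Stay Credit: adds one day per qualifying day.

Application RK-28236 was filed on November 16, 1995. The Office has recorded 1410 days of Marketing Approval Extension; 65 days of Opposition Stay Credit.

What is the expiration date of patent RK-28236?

Base term: filing date + 19 years → 16 November 2014.
Marketing Approval Extension: +1410 days → 26 September 2018.
Opposition Stay Credit: +65 days → 30 November 2018.

2018-11-30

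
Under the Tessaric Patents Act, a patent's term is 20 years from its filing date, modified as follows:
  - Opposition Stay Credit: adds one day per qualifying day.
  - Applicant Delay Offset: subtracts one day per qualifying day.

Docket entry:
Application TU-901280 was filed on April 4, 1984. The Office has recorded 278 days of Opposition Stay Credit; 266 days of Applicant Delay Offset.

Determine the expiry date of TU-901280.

Base term: filing date + 20 years → 4 April 2004.
Opposition Stay Credit: +278 days → 7 January 2005.
Applicant Delay Offset: −266 days → 16 April 2004.

April 16, 2004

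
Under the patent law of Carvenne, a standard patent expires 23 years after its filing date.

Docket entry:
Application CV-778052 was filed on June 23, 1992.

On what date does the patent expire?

2015-06-23

Filing date + 23 years → 23 June 2015.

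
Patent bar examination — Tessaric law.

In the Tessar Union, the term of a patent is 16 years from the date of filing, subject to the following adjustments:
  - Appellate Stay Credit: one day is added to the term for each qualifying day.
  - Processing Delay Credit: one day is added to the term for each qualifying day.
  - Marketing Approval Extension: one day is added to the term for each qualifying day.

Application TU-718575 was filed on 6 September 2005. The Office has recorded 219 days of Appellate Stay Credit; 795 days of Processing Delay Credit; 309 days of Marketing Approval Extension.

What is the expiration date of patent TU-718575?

2025-04-21

Base term: filing date + 16 years → 6 September 2021.
Appellate Stay Credit: +219 days → 13 April 2022.
Processing Delay Credit: +795 days → 16 June 2024.
Marketing Approval Extension: +309 days → 21 April 2025.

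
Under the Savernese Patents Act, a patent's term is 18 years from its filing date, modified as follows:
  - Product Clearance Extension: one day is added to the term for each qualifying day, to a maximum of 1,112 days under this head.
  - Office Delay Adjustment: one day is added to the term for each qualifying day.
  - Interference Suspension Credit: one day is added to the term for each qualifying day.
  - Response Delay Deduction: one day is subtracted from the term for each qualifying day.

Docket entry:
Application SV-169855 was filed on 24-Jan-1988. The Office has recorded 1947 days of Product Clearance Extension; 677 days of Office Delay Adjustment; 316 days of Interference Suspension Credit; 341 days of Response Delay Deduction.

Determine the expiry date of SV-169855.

Base term: filing date + 18 years → 24 January 2006.
Product Clearance Extension: 1947 days claimed exceeds the 1112-day cap, so +1112 days → 9 February 2009.
Office Delay Adjustment: +677 days → 18 December 2010.
Interference Suspension Credit: +316 days → 30 October 2011.
Response Delay Deduction: −341 days → 23 November 2010.

2010-11-23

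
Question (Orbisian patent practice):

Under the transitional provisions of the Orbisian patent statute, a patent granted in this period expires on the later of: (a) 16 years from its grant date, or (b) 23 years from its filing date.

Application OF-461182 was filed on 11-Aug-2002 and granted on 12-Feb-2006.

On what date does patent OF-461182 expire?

August 11, 2025

(a) grant + 16 years → 12 February 2022.
(b) filing + 23 years → 11 August 2025.
Later of the two: 11 August 2025.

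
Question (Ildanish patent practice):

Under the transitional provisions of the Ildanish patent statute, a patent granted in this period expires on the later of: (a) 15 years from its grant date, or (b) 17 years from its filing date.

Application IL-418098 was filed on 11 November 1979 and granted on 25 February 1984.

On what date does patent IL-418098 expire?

1999-02-25

(a) grant + 15 years → 25 February 1999.
(b) filing + 17 years → 11 November 1996.
Later of the two: 25 February 1999.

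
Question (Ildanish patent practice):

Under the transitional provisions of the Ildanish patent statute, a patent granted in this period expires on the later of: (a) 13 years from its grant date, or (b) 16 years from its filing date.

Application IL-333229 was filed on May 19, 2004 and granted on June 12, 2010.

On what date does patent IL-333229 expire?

June 12, 2023

(a) grant + 13 years → 12 June 2023.
(b) filing + 16 years → 19 May 2020.
Later of the two: 12 June 2023.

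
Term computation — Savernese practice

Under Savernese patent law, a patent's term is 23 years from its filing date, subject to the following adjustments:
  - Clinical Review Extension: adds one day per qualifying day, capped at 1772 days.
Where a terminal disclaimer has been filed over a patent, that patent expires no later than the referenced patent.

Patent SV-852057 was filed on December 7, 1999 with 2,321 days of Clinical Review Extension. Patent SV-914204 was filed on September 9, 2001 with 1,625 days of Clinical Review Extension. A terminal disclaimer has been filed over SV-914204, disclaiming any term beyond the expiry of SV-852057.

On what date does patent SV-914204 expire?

October 14, 2027

Natural term of SV-914204:
  Base: filing + 23 years → 9 September 2024.
  Clinical Review Extension: 1625 days (within the 1772-day cap) → +1625 days → 20 February 2029.
Expiry of referenced patent SV-852057:
  Base: filing + 23 years → 7 December 2022.
  Clinical Review Extension: 2321 days claimed exceeds the 1772-day cap, so +1772 days → 14 October 2027.
Terminal disclaimer: SV-914204 expires on the earlier of 20 February 2029 and 14 October 2027.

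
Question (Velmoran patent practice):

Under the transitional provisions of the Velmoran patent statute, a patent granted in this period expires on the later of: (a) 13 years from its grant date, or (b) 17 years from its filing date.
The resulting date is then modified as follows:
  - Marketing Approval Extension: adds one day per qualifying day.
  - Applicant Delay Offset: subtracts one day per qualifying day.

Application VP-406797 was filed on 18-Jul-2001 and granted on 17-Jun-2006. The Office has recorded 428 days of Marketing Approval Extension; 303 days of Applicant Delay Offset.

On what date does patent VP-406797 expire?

2019-10-20

(a) grant + 13 years → 17 June 2019.
(b) filing + 17 years → 18 July 2018.
Later of the two: 17 June 2019.
Marketing Approval Extension: +428 days → 18 August 2020.
Applicant Delay Offset: −303 days → 20 October 2019.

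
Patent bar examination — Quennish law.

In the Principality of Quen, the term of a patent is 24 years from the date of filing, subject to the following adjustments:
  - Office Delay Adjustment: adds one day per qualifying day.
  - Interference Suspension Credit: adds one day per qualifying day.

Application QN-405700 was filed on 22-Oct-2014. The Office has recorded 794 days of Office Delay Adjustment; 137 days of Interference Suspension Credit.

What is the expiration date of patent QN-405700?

May 10, 2041

Base term: filing date + 24 years → 22 October 2038.
Office Delay Adjustment: +794 days → 24 December 2040.
Interference Suspension Credit: +137 days → 10 May 2041.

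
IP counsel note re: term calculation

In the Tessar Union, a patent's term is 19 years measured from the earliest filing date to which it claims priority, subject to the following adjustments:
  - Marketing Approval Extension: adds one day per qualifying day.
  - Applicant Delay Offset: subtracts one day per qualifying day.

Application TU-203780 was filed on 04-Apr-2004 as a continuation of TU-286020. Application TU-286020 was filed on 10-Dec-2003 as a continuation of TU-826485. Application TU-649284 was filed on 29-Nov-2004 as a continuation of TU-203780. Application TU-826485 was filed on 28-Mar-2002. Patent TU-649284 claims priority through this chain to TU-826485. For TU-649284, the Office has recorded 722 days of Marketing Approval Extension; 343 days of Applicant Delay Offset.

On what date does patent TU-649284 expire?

April 11, 2022

Earliest priority filing: 28 March 2002.
Base term: 28 March 2002 + 19 years → 28 March 2021.
Marketing Approval Extension: +722 days → 20 March 2023.
Applicant Delay Offset: −343 days → 11 April 2022.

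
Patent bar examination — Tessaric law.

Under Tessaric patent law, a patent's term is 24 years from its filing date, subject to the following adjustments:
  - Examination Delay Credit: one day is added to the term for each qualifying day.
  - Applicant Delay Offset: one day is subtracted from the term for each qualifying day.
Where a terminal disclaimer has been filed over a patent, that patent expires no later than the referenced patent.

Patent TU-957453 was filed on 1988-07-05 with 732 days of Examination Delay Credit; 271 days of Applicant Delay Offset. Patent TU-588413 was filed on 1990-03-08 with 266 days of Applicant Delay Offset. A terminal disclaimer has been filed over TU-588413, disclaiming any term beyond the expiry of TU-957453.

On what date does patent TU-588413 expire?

2013-06-15

Natural term of TU-588413:
  Base: filing + 24 years → 8 March 2014.
  Applicant Delay Offset: −266 days → 15 June 2013.
Expiry of referenced patent TU-957453:
  Base: filing + 24 years → 5 July 2012.
  Examination Delay Credit: +732 days → 7 July 2014.
  Applicant Delay Offset: −271 days → 9 October 2013.
Terminal disclaimer: TU-588413 expires on the earlier of 15 June 2013 and 9 October 2013.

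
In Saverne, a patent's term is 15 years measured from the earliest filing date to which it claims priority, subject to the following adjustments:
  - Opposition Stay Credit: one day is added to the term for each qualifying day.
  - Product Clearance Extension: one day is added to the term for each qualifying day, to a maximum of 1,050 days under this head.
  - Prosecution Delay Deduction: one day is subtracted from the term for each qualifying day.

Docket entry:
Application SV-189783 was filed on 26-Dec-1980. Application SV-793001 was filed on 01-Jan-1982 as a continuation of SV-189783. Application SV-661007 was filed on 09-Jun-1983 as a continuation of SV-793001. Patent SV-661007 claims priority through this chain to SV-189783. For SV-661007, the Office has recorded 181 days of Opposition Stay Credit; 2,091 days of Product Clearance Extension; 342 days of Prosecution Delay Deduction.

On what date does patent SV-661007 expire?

1998-06-02

Earliest priority filing: 26 December 1980.
Base term: 26 December 1980 + 15 years → 26 December 1995.
Opposition Stay Credit: +181 days → 24 June 1996.
Product Clearance Extension: 2091 days claimed exceeds the 1050-day cap, so +1050 days → 10 May 1999.
Prosecution Delay Deduction: −342 days → 2 June 1998.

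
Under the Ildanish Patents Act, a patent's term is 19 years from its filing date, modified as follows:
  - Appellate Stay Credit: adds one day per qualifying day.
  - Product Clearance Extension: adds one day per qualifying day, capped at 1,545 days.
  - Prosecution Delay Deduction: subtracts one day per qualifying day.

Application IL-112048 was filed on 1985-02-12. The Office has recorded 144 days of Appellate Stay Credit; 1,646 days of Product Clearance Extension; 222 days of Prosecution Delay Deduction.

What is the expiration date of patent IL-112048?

Base term: filing date + 19 years → 12 February 2004.
Appellate Stay Credit: +144 days → 5 July 2004.
Product Clearance Extension: 1646 days claimed exceeds the 1545-day cap, so +1545 days → 27 September 2008.
Prosecution Delay Deduction: −222 days → 18 February 2008.

February 18, 2008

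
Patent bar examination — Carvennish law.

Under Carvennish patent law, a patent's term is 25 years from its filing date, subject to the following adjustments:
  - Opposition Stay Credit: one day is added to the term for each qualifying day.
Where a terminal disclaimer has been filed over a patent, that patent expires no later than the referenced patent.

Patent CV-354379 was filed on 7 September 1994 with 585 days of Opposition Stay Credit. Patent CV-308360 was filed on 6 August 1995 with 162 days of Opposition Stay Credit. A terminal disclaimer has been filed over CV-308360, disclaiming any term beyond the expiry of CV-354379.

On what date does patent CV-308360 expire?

January 15, 2021

Natural term of CV-308360:
  Base: filing + 25 years → 6 August 2020.
  Opposition Stay Credit: +162 days → 15 January 2021.
Expiry of referenced patent CV-354379:
  Base: filing + 25 years → 7 September 2019.
  Opposition Stay Credit: +585 days → 14 April 2021.
Terminal disclaimer: CV-308360 expires on the earlier of 15 January 2021 and 14 April 2021.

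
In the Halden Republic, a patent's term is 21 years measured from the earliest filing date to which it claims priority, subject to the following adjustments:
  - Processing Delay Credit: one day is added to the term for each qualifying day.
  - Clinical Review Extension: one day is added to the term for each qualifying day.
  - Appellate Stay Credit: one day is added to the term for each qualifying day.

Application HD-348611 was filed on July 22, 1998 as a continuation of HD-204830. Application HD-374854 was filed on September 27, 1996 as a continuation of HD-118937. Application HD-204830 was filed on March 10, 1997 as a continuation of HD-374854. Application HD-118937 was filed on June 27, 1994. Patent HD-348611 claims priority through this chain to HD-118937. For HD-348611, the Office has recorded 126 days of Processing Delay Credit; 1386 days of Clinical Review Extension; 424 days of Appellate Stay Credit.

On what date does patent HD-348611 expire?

Earliest priority filing: 27 June 1994.
Base term: 27 June 1994 + 21 years → 27 June 2015.
Processing Delay Credit: +126 days → 31 October 2015.
Clinical Review Extension: +1386 days → 17 August 2019.
Appellate Stay Credit: +424 days → 14 October 2020.

October 14, 2020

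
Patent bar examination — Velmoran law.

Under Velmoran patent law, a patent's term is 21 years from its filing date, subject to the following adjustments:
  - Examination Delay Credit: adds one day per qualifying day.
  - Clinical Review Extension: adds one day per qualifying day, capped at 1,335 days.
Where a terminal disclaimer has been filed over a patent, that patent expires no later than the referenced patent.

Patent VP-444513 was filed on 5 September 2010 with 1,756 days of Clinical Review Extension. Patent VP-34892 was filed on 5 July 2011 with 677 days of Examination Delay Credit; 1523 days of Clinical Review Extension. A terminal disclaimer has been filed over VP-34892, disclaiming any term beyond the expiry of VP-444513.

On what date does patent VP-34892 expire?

Natural term of VP-34892:
  Base: filing + 21 years → 5 July 2032.
  Examination Delay Credit: +677 days → 13 May 2034.
  Clinical Review Extension: 1523 days claimed exceeds the 1335-day cap, so +1335 days → 7 January 2038.
Expiry of referenced patent VP-444513:
  Base: filing + 21 years → 5 September 2031.
  Clinical Review Extension: 1756 days claimed exceeds the 1335-day cap, so +1335 days → 2 May 2035.
Terminal disclaimer: VP-34892 expires on the earlier of 7 January 2038 and 2 May 2035.

May 2, 2035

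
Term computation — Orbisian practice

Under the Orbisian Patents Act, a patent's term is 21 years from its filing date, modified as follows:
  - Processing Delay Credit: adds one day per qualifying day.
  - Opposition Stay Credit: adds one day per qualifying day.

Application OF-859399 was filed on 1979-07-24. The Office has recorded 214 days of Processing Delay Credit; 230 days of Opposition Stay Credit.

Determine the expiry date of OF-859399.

Base term: filing date + 21 years → 24 July 2000.
Processing Delay Credit: +214 days → 23 February 2001.
Opposition Stay Credit: +230 days → 11 October 2001.

2001-10-11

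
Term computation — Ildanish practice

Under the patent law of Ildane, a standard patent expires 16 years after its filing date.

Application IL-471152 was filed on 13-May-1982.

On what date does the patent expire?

1998-05-13

Filing date + 16 years → 13 May 1998.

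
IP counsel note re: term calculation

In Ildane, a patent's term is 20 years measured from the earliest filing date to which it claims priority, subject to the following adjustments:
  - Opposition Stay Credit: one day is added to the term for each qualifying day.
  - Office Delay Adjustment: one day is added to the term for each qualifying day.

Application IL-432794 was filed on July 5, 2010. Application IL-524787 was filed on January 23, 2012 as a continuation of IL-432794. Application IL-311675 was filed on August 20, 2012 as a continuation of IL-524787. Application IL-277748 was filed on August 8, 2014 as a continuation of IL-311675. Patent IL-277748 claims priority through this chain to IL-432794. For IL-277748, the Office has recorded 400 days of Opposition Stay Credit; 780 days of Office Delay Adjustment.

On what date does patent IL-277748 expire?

Earliest priority filing: 5 July 2010.
Base term: 5 July 2010 + 20 years → 5 July 2030.
Opposition Stay Credit: +400 days → 9 August 2031.
Office Delay Adjustment: +780 days → 27 September 2033.

2033-09-27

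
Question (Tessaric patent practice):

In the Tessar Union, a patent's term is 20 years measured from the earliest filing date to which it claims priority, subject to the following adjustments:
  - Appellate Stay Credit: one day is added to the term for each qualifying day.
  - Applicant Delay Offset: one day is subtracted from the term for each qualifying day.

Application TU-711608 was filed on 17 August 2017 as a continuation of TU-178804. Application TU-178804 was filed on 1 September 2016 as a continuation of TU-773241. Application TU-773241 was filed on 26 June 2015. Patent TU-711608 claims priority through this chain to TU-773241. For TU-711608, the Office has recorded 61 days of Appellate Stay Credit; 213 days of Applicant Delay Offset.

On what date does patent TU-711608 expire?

2035-01-25

Earliest priority filing: 26 June 2015.
Base term: 26 June 2015 + 20 years → 26 June 2035.
Appellate Stay Credit: +61 days → 26 August 2035.
Applicant Delay Offset: −213 days → 25 January 2035.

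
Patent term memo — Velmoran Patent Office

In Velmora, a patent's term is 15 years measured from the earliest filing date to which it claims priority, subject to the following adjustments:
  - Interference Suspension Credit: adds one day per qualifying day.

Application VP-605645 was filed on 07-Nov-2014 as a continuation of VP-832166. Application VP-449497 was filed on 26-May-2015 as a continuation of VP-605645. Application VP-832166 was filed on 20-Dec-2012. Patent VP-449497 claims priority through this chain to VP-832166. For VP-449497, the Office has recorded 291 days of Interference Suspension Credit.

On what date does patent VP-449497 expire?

Earliest priority filing: 20 December 2012.
Base term: 20 December 2012 + 15 years → 20 December 2027.
Interference Suspension Credit: +291 days → 6 October 2028.

2028-10-06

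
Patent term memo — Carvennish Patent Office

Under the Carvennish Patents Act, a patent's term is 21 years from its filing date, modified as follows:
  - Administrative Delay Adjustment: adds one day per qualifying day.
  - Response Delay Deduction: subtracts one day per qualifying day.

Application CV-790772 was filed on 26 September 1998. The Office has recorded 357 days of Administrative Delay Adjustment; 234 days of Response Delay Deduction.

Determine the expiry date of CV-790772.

Base term: filing date + 21 years → 26 September 2019.
Administrative Delay Adjustment: +357 days → 17 September 2020.
Response Delay Deduction: −234 days → 27 January 2020.

January 27, 2020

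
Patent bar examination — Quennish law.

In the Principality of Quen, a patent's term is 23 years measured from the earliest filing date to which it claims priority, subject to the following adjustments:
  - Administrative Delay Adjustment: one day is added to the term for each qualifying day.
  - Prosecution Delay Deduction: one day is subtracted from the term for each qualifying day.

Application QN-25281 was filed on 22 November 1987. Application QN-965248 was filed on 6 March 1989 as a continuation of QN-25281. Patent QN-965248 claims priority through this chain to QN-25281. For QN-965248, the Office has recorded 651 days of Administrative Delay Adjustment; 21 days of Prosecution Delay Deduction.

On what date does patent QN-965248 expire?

2012-08-13

Earliest priority filing: 22 November 1987.
Base term: 22 November 1987 + 23 years → 22 November 2010.
Administrative Delay Adjustment: +651 days → 3 September 2012.
Prosecution Delay Deduction: −21 days → 13 August 2012.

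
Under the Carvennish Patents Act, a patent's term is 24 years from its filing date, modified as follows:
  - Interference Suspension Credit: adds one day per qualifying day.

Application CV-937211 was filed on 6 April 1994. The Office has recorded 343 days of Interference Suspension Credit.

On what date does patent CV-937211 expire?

Base term: filing date + 24 years → 6 April 2018.
Interference Suspension Credit: +343 days → 15 March 2019.

2019-03-15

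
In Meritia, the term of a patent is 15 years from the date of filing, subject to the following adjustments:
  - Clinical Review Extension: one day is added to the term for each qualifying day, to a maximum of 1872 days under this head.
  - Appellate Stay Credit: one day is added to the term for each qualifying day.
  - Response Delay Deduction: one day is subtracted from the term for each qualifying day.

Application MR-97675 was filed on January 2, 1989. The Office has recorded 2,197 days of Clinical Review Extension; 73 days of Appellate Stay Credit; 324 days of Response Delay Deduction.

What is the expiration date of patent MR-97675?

Base term: filing date + 15 years → 2 January 2004.
Clinical Review Extension: 2197 days claimed exceeds the 1872-day cap, so +1872 days → 16 February 2009.
Appellate Stay Credit: +73 days → 30 April 2009.
Response Delay Deduction: −324 days → 10 June 2008.

June 10, 2008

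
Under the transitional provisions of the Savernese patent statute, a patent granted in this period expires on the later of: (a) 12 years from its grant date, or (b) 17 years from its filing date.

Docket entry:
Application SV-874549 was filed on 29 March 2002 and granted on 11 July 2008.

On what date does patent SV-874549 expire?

(a) grant + 12 years → 11 July 2020.
(b) filing + 17 years → 29 March 2019.
Later of the two: 11 July 2020.

2020-07-11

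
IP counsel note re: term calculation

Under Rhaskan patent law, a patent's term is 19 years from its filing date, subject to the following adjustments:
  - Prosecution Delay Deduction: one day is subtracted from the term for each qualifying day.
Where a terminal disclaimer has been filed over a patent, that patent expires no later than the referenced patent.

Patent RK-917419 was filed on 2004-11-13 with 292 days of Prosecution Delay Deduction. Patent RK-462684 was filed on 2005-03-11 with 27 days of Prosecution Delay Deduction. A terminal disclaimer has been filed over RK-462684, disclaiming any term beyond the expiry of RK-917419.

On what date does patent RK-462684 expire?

Natural term of RK-462684:
  Base: filing + 19 years → 11 March 2024.
  Prosecution Delay Deduction: −27 days → 13 February 2024.
Expiry of referenced patent RK-917419:
  Base: filing + 19 years → 13 November 2023.
  Prosecution Delay Deduction: −292 days → 25 January 2023.
Terminal disclaimer: RK-462684 expires on the earlier of 13 February 2024 and 25 January 2023.

January 25, 2023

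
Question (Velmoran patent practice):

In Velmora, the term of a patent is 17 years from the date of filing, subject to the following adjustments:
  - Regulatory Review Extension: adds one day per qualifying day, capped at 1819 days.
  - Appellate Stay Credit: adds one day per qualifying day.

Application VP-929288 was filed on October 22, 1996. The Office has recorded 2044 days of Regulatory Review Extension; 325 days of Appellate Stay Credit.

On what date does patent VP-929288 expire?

September 5, 2019

Base term: filing date + 17 years → 22 October 2013.
Regulatory Review Extension: 2044 days claimed exceeds the 1819-day cap, so +1819 days → 15 October 2018.
Appellate Stay Credit: +325 days → 5 September 2019.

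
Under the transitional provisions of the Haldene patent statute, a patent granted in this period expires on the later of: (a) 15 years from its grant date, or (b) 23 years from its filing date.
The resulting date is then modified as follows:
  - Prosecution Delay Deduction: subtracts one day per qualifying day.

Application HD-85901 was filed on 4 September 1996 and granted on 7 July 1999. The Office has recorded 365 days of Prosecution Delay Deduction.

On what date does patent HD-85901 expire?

(a) grant + 15 years → 7 July 2014.
(b) filing + 23 years → 4 September 2019.
Later of the two: 4 September 2019.
Prosecution Delay Deduction: −365 days → 4 September 2018.

2018-09-04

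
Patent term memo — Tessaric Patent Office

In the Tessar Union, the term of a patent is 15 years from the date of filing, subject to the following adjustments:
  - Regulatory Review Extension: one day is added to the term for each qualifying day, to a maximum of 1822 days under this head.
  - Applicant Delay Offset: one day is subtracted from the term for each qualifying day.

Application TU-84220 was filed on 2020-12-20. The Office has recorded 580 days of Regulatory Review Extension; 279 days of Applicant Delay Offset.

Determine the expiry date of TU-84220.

Base term: filing date + 15 years → 20 December 2035.
Regulatory Review Extension: 580 days (within the 1822-day cap) → +580 days → 22 July 2037.
Applicant Delay Offset: −279 days → 16 October 2036.

October 16, 2036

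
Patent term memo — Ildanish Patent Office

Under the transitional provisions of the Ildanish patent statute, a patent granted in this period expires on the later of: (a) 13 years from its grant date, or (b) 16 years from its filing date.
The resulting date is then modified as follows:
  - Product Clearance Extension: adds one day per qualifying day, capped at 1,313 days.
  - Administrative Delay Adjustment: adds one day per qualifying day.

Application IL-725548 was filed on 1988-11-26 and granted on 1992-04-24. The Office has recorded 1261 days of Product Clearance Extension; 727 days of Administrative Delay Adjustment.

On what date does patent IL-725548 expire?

October 3, 2010

(a) grant + 13 years → 24 April 2005.
(b) filing + 16 years → 26 November 2004.
Later of the two: 24 April 2005.
Product Clearance Extension: 1261 days (within the 1313-day cap) → +1261 days → 6 October 2008.
Administrative Delay Adjustment: +727 days → 3 October 2010.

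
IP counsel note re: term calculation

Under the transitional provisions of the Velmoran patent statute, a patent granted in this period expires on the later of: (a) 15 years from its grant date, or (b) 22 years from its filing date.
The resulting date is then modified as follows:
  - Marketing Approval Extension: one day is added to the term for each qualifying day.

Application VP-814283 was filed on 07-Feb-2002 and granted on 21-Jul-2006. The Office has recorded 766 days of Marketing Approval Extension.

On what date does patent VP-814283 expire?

(a) grant + 15 years → 21 July 2021.
(b) filing + 22 years → 7 February 2024.
Later of the two: 7 February 2024.
Marketing Approval Extension: +766 days → 14 March 2026.

2026-03-14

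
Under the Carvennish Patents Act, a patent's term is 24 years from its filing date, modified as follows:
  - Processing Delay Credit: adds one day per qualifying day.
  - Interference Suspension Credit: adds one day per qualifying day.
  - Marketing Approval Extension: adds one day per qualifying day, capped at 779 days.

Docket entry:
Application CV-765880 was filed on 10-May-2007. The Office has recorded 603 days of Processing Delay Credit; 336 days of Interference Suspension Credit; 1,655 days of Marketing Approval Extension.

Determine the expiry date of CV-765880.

Base term: filing date + 24 years → 10 May 2031.
Processing Delay Credit: +603 days → 2 January 2033.
Interference Suspension Credit: +336 days → 4 December 2033.
Marketing Approval Extension: 1655 days claimed exceeds the 779-day cap, so +779 days → 22 January 2036.

January 22, 2036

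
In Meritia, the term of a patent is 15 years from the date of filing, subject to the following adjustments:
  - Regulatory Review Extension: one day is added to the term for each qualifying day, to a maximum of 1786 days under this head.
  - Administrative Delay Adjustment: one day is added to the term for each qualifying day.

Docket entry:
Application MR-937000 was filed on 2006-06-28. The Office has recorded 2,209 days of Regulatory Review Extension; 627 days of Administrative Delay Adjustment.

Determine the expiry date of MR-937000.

2028-02-05

Base term: filing date + 15 years → 28 June 2021.
Regulatory Review Extension: 2209 days claimed exceeds the 1786-day cap, so +1786 days → 19 May 2026.
Administrative Delay Adjustment: +627 days → 5 February 2028.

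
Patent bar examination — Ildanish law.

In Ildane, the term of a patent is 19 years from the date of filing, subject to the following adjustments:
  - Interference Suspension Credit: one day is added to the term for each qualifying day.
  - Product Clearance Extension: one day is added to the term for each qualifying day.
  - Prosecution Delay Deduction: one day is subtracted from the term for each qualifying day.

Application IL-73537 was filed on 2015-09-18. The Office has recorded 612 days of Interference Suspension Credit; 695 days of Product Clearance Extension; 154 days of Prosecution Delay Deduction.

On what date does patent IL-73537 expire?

2037-11-14

Base term: filing date + 19 years → 18 September 2034.
Interference Suspension Credit: +612 days → 22 May 2036.
Product Clearance Extension: +695 days → 17 April 2038.
Prosecution Delay Deduction: −154 days → 14 November 2037.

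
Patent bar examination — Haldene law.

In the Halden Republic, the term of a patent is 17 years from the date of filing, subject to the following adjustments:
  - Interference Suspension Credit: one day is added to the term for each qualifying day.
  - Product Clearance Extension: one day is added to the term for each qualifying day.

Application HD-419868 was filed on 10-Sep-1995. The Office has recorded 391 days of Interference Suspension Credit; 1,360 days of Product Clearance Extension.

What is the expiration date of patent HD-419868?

Base term: filing date + 17 years → 10 September 2012.
Interference Suspension Credit: +391 days → 6 October 2013.
Product Clearance Extension: +1360 days → 27 June 2017.

June 27, 2017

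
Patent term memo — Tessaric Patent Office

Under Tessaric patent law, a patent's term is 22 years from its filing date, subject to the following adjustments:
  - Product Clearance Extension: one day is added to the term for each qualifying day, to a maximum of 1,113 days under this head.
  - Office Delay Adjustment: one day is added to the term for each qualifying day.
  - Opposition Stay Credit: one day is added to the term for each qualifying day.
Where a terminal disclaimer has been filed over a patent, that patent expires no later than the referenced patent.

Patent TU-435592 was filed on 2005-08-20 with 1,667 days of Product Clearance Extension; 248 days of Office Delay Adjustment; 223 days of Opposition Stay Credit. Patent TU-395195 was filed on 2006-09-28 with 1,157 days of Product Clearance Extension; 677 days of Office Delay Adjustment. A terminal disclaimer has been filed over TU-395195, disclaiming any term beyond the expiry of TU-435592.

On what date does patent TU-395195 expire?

Natural term of TU-395195:
  Base: filing + 22 years → 28 September 2028.
  Product Clearance Extension: 1157 days claimed exceeds the 1113-day cap, so +1113 days → 16 October 2031.
  Office Delay Adjustment: +677 days → 23 August 2033.
Expiry of referenced patent TU-435592:
  Base: filing + 22 years → 20 August 2027.
  Product Clearance Extension: 1667 days claimed exceeds the 1113-day cap, so +1113 days → 6 September 2030.
  Office Delay Adjustment: +248 days → 12 May 2031.
  Opposition Stay Credit: +223 days → 21 December 2031.
Terminal disclaimer: TU-395195 expires on the earlier of 23 August 2033 and 21 December 2031.

December 21, 2031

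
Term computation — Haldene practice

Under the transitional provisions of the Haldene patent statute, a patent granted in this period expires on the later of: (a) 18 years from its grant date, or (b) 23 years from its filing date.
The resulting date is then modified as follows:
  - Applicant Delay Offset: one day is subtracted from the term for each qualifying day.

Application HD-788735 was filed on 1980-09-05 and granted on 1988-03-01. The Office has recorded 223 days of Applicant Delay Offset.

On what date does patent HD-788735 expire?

July 21, 2005

(a) grant + 18 years → 1 March 2006.
(b) filing + 23 years → 5 September 2003.
Later of the two: 1 March 2006.
Applicant Delay Offset: −223 days → 21 July 2005.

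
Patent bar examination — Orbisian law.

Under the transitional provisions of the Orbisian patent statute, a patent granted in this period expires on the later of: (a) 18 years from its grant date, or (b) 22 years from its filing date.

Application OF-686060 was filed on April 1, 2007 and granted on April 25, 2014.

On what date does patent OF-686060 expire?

2032-04-25

(a) grant + 18 years → 25 April 2032.
(b) filing + 22 years → 1 April 2029.
Later of the two: 25 April 2032.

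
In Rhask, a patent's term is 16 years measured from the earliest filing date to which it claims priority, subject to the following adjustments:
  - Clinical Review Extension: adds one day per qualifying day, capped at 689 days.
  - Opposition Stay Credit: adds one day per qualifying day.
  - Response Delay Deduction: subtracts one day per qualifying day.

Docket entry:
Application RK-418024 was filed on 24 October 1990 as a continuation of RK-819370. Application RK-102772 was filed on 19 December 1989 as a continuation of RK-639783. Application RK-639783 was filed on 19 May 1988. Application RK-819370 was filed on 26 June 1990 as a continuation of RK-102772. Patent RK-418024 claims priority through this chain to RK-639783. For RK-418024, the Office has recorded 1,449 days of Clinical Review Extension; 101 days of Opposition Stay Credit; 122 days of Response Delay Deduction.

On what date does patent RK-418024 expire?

2006-03-18

Earliest priority filing: 19 May 1988.
Base term: 19 May 1988 + 16 years → 19 May 2004.
Clinical Review Extension: 1449 days claimed exceeds the 689-day cap, so +689 days → 8 April 2006.
Opposition Stay Credit: +101 days → 18 July 2006.
Response Delay Deduction: −122 days → 18 March 2006.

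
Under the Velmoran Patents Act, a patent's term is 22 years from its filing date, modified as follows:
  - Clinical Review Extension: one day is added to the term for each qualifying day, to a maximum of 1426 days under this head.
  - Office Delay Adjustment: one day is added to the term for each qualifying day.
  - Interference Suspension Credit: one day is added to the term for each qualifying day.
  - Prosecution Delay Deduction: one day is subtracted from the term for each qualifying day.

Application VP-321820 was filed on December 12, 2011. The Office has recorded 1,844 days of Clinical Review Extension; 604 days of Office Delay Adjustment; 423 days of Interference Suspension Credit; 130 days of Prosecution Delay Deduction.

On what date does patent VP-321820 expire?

Base term: filing date + 22 years → 12 December 2033.
Clinical Review Extension: 1844 days claimed exceeds the 1426-day cap, so +1426 days → 7 November 2037.
Office Delay Adjustment: +604 days → 4 July 2039.
Interference Suspension Credit: +423 days → 30 August 2040.
Prosecution Delay Deduction: −130 days → 22 April 2040.

2040-04-22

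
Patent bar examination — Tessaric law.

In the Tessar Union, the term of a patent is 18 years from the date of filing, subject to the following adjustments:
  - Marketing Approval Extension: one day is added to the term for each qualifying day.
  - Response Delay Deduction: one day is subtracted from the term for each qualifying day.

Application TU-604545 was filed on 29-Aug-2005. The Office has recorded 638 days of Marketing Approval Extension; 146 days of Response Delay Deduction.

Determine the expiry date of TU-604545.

2025-01-02

Base term: filing date + 18 years → 29 August 2023.
Marketing Approval Extension: +638 days → 28 May 2025.
Response Delay Deduction: −146 days → 2 January 2025.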